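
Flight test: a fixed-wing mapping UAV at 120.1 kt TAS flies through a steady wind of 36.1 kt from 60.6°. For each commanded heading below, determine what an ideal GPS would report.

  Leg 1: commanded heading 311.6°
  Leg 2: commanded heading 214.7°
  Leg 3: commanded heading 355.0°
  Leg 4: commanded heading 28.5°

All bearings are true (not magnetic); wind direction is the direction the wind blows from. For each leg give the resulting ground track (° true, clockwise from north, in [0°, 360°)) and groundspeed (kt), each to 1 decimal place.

Leg 1: heading 311.6°; drift -14.5° → track 297.1°, groundspeed 136.2 kt
Leg 2: heading 214.7°; drift +5.9° → track 220.6°, groundspeed 153.4 kt
Leg 3: heading 355.0°; drift -17.4° → track 337.6°, groundspeed 110.2 kt
Leg 4: heading 28.5°; drift -12.1° → track 16.4°, groundspeed 91.6 kt

Leg 1: track=297.1°, groundspeed=136.2 kt
Leg 2: track=220.6°, groundspeed=153.4 kt
Leg 3: track=337.6°, groundspeed=110.2 kt
Leg 4: track=16.4°, groundspeed=91.6 kt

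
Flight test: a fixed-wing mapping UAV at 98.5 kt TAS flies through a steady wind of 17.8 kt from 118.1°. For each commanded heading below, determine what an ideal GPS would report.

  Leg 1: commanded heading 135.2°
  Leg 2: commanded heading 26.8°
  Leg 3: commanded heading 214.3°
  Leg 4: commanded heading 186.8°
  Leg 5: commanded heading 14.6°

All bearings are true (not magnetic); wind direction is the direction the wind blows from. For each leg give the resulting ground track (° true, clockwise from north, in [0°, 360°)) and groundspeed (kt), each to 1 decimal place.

Leg 1: heading 135.2°; drift +3.7° → track 138.9°, groundspeed 81.7 kt
Leg 2: heading 26.8°; drift -10.2° → track 16.6°, groundspeed 100.5 kt
Leg 3: heading 214.3°; drift +10.0° → track 224.3°, groundspeed 102.0 kt
Leg 4: heading 186.8°; drift +10.2° → track 197.0°, groundspeed 93.5 kt
Leg 5: heading 14.6°; drift -9.6° → track 5.0°, groundspeed 104.1 kt

Leg 1: track=138.9°, groundspeed=81.7 kt
Leg 2: track=16.6°, groundspeed=100.5 kt
Leg 3: track=224.3°, groundspeed=102.0 kt
Leg 4: track=197.0°, groundspeed=93.5 kt
Leg 5: track=5.0°, groundspeed=104.1 kt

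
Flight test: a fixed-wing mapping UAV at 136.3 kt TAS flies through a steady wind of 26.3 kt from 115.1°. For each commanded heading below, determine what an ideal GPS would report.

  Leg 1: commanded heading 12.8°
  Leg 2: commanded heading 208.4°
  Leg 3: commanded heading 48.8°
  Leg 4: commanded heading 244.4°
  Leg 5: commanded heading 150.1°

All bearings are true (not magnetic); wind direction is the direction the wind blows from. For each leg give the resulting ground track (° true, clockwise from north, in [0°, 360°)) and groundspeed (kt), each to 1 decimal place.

Leg 1: track=2.5°, groundspeed=144.2 kt
Leg 2: track=219.2°, groundspeed=140.3 kt
Leg 3: track=38.0°, groundspeed=128.0 kt
Leg 4: track=252.0°, groundspeed=154.3 kt
Leg 5: track=157.6°, groundspeed=115.7 kt

Leg 1: heading 12.8°; drift -10.3° → track 2.5°, groundspeed 144.2 kt
Leg 2: heading 208.4°; drift +10.8° → track 219.2°, groundspeed 140.3 kt
Leg 3: heading 48.8°; drift -10.8° → track 38.0°, groundspeed 128.0 kt
Leg 4: heading 244.4°; drift +7.6° → track 252.0°, groundspeed 154.3 kt
Leg 5: heading 150.1°; drift +7.5° → track 157.6°, groundspeed 115.7 kt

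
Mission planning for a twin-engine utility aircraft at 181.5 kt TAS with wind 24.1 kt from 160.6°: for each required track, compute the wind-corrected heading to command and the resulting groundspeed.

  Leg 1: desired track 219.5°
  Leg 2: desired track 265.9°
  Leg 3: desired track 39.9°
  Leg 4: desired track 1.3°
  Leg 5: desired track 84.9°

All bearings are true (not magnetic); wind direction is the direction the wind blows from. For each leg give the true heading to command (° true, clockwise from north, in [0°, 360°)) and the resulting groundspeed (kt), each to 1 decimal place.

Leg 1: desired track 219.5°; wind correction -6.5° → command heading 213.0°, groundspeed 167.9 kt
Leg 2: desired track 265.9°; wind correction -7.4° → command heading 258.5°, groundspeed 186.4 kt
Leg 3: desired track 39.9°; wind correction +6.6° → command heading 46.5°, groundspeed 192.6 kt
Leg 4: desired track 1.3°; wind correction +2.7° → command heading 4.0°, groundspeed 203.8 kt
Leg 5: desired track 84.9°; wind correction +7.4° → command heading 92.3°, groundspeed 174.0 kt

Leg 1: heading=213.0°, groundspeed=167.9 kt
Leg 2: heading=258.5°, groundspeed=186.4 kt
Leg 3: heading=46.5°, groundspeed=192.6 kt
Leg 4: heading=4.0°, groundspeed=203.8 kt
Leg 5: heading=92.3°, groundspeed=174.0 kt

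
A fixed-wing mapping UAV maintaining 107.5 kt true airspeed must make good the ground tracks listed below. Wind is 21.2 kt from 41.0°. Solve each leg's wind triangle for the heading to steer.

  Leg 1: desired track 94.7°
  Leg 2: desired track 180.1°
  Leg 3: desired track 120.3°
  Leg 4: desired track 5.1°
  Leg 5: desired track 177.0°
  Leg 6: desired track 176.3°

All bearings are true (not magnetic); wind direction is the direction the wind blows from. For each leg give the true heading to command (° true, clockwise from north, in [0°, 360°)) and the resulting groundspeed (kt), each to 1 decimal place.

Leg 1: desired track 94.7°; wind correction -9.1° → command heading 85.6°, groundspeed 93.6 kt
Leg 2: desired track 180.1°; wind correction -7.4° → command heading 172.7°, groundspeed 122.6 kt
Leg 3: desired track 120.3°; wind correction -11.2° → command heading 109.1°, groundspeed 101.5 kt
Leg 4: desired track 5.1°; wind correction +6.6° → command heading 11.7°, groundspeed 89.6 kt
Leg 5: desired track 177.0°; wind correction -7.9° → command heading 169.1°, groundspeed 121.7 kt
Leg 6: desired track 176.3°; wind correction -8.0° → command heading 168.3°, groundspeed 121.5 kt

Leg 1: heading=85.6°, groundspeed=93.6 kt
Leg 2: heading=172.7°, groundspeed=122.6 kt
Leg 3: heading=109.1°, groundspeed=101.5 kt
Leg 4: heading=11.7°, groundspeed=89.6 kt
Leg 5: heading=169.1°, groundspeed=121.7 kt
Leg 6: heading=168.3°, groundspeed=121.5 kt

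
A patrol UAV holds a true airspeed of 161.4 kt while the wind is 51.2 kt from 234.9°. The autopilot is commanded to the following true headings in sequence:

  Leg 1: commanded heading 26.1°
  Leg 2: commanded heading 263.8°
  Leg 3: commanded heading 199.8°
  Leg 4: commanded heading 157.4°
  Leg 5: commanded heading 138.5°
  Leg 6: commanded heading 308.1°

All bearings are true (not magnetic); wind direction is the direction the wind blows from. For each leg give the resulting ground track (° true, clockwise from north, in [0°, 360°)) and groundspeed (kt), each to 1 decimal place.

Leg 1: heading 26.1°; drift +6.8° → track 32.9°, groundspeed 207.7 kt
Leg 2: heading 263.8°; drift +12.0° → track 275.8°, groundspeed 119.2 kt
Leg 3: heading 199.8°; drift -13.8° → track 186.0°, groundspeed 123.1 kt
Leg 4: heading 157.4°; drift -18.4° → track 139.0°, groundspeed 158.4 kt
Leg 5: heading 138.5°; drift -16.9° → track 121.6°, groundspeed 174.7 kt
Leg 6: heading 308.1°; drift +18.5° → track 326.6°, groundspeed 154.6 kt

Leg 1: track=32.9°, groundspeed=207.7 kt
Leg 2: track=275.8°, groundspeed=119.2 kt
Leg 3: track=186.0°, groundspeed=123.1 kt
Leg 4: track=139.0°, groundspeed=158.4 kt
Leg 5: track=121.6°, groundspeed=174.7 kt
Leg 6: track=326.6°, groundspeed=154.6 kt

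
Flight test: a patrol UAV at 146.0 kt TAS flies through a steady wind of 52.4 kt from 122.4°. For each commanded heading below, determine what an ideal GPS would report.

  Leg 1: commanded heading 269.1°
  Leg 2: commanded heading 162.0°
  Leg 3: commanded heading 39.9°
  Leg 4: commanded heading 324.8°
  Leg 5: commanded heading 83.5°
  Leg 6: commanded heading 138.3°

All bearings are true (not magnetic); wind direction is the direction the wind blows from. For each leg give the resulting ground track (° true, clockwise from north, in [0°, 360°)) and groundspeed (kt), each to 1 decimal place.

Leg 1: heading 269.1°; drift +8.6° → track 277.7°, groundspeed 192.0 kt
Leg 2: heading 162.0°; drift +17.5° → track 179.5°, groundspeed 110.8 kt
Leg 3: heading 39.9°; drift -20.5° → track 19.4°, groundspeed 148.5 kt
Leg 4: heading 324.8°; drift -5.9° → track 318.9°, groundspeed 195.5 kt
Leg 5: heading 83.5°; drift -17.4° → track 66.1°, groundspeed 110.2 kt
Leg 6: heading 138.3°; drift +8.5° → track 146.8°, groundspeed 96.7 kt

Leg 1: track=277.7°, groundspeed=192.0 kt
Leg 2: track=179.5°, groundspeed=110.8 kt
Leg 3: track=19.4°, groundspeed=148.5 kt
Leg 4: track=318.9°, groundspeed=195.5 kt
Leg 5: track=66.1°, groundspeed=110.2 kt
Leg 6: track=146.8°, groundspeed=96.7 kt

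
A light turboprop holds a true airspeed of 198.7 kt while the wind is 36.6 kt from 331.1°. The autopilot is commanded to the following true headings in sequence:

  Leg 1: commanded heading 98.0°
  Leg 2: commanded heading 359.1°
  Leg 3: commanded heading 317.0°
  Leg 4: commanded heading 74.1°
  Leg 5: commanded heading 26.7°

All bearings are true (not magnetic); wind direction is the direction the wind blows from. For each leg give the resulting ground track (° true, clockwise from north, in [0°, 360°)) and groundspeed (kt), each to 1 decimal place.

Leg 1: track=105.6°, groundspeed=222.6 kt
Leg 2: track=5.0°, groundspeed=167.3 kt
Leg 3: track=313.9°, groundspeed=163.4 kt
Leg 4: track=83.9°, groundspeed=210.0 kt
Leg 5: track=36.3°, groundspeed=180.6 kt

Leg 1: heading 98.0°; drift +7.6° → track 105.6°, groundspeed 222.6 kt
Leg 2: heading 359.1°; drift +5.9° → track 5.0°, groundspeed 167.3 kt
Leg 3: heading 317.0°; drift -3.1° → track 313.9°, groundspeed 163.4 kt
Leg 4: heading 74.1°; drift +9.8° → track 83.9°, groundspeed 210.0 kt
Leg 5: heading 26.7°; drift +9.6° → track 36.3°, groundspeed 180.6 kt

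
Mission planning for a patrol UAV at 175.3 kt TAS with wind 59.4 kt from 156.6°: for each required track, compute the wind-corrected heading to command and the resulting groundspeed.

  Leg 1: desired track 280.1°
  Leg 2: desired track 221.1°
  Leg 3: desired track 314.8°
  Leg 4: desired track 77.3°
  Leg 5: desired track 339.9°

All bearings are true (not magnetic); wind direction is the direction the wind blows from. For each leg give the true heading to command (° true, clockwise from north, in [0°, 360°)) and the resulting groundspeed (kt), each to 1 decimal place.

Leg 1: heading=263.7°, groundspeed=200.9 kt
Leg 2: heading=203.3°, groundspeed=141.3 kt
Leg 3: heading=307.6°, groundspeed=229.1 kt
Leg 4: heading=96.7°, groundspeed=154.3 kt
Leg 5: heading=341.0°, groundspeed=234.6 kt

Leg 1: desired track 280.1°; wind correction -16.4° → command heading 263.7°, groundspeed 200.9 kt
Leg 2: desired track 221.1°; wind correction -17.8° → command heading 203.3°, groundspeed 141.3 kt
Leg 3: desired track 314.8°; wind correction -7.2° → command heading 307.6°, groundspeed 229.1 kt
Leg 4: desired track 77.3°; wind correction +19.4° → command heading 96.7°, groundspeed 154.3 kt
Leg 5: desired track 339.9°; wind correction +1.1° → command heading 341.0°, groundspeed 234.6 kt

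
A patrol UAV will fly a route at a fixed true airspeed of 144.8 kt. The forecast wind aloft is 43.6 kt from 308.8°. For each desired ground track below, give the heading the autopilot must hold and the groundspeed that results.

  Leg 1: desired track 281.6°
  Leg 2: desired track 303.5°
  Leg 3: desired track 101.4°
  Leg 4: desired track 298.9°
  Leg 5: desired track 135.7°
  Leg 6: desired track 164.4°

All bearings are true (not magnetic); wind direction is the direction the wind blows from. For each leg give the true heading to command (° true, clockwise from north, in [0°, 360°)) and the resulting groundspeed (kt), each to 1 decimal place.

Leg 1: desired track 281.6°; wind correction +7.9° → command heading 289.5°, groundspeed 104.6 kt
Leg 2: desired track 303.5°; wind correction +1.6° → command heading 305.1°, groundspeed 101.3 kt
Leg 3: desired track 101.4°; wind correction -8.0° → command heading 93.4°, groundspeed 182.1 kt
Leg 4: desired track 298.9°; wind correction +3.0° → command heading 301.9°, groundspeed 101.7 kt
Leg 5: desired track 135.7°; wind correction +2.1° → command heading 137.8°, groundspeed 188.0 kt
Leg 6: desired track 164.4°; wind correction +10.1° → command heading 174.5°, groundspeed 178.0 kt

Leg 1: heading=289.5°, groundspeed=104.6 kt
Leg 2: heading=305.1°, groundspeed=101.3 kt
Leg 3: heading=93.4°, groundspeed=182.1 kt
Leg 4: heading=301.9°, groundspeed=101.7 kt
Leg 5: heading=137.8°, groundspeed=188.0 kt
Leg 6: heading=174.5°, groundspeed=178.0 kt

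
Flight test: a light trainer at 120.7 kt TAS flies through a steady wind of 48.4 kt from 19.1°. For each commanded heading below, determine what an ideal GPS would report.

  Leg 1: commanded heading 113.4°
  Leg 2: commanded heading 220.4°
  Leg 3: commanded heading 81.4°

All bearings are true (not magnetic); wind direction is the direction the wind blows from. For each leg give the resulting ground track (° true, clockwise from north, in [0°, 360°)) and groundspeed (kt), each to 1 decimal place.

Leg 1: heading 113.4°; drift +21.2° → track 134.6°, groundspeed 133.4 kt
Leg 2: heading 220.4°; drift -6.1° → track 214.3°, groundspeed 166.7 kt
Leg 3: heading 81.4°; drift +23.6° → track 105.0°, groundspeed 107.1 kt

Leg 1: track=134.6°, groundspeed=133.4 kt
Leg 2: track=214.3°, groundspeed=166.7 kt
Leg 3: track=105.0°, groundspeed=107.1 kt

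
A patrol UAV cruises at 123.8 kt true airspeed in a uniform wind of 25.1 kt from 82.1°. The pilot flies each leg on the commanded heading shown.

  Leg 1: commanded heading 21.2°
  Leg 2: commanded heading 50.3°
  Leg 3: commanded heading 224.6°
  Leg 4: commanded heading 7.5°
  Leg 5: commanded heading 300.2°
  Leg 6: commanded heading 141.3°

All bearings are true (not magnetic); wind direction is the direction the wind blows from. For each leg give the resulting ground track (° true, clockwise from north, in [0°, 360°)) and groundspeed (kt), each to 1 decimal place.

Leg 1: track=10.1°, groundspeed=113.7 kt
Leg 2: track=42.9°, groundspeed=103.3 kt
Leg 3: track=230.7°, groundspeed=144.5 kt
Leg 4: track=355.8°, groundspeed=119.6 kt
Leg 5: track=294.0°, groundspeed=144.4 kt
Leg 6: track=152.3°, groundspeed=113.0 kt

Leg 1: heading 21.2°; drift -11.1° → track 10.1°, groundspeed 113.7 kt
Leg 2: heading 50.3°; drift -7.4° → track 42.9°, groundspeed 103.3 kt
Leg 3: heading 224.6°; drift +6.1° → track 230.7°, groundspeed 144.5 kt
Leg 4: heading 7.5°; drift -11.7° → track 355.8°, groundspeed 119.6 kt
Leg 5: heading 300.2°; drift -6.2° → track 294.0°, groundspeed 144.4 kt
Leg 6: heading 141.3°; drift +11.0° → track 152.3°, groundspeed 113.0 kt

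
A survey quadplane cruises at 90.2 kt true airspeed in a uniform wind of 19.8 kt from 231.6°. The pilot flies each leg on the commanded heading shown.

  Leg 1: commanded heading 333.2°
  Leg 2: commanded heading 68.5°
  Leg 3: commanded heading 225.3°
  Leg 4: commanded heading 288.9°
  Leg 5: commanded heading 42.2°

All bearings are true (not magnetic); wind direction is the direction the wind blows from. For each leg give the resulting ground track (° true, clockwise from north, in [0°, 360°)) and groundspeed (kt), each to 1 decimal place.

Leg 1: heading 333.2°; drift +11.6° → track 344.8°, groundspeed 96.2 kt
Leg 2: heading 68.5°; drift -3.0° → track 65.5°, groundspeed 109.3 kt
Leg 3: heading 225.3°; drift -1.8° → track 223.5°, groundspeed 70.6 kt
Leg 4: heading 288.9°; drift +11.8° → track 300.7°, groundspeed 81.2 kt
Leg 5: heading 42.2°; drift +1.7° → track 43.9°, groundspeed 109.8 kt

Leg 1: track=344.8°, groundspeed=96.2 kt
Leg 2: track=65.5°, groundspeed=109.3 kt
Leg 3: track=223.5°, groundspeed=70.6 kt
Leg 4: track=300.7°, groundspeed=81.2 kt
Leg 5: track=43.9°, groundspeed=109.8 kt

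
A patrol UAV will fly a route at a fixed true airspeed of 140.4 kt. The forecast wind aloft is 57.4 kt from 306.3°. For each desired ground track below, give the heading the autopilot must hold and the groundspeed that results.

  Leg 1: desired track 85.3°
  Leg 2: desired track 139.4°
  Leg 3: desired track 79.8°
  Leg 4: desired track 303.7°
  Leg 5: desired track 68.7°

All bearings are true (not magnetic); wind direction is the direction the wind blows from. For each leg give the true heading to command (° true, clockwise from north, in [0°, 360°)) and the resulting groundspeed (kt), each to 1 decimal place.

Leg 1: heading=69.7°, groundspeed=178.6 kt
Leg 2: heading=144.7°, groundspeed=195.7 kt
Leg 3: heading=62.5°, groundspeed=173.6 kt
Leg 4: heading=304.8°, groundspeed=83.0 kt
Leg 5: heading=48.5°, groundspeed=162.5 kt

Leg 1: desired track 85.3°; wind correction -15.6° → command heading 69.7°, groundspeed 178.6 kt
Leg 2: desired track 139.4°; wind correction +5.3° → command heading 144.7°, groundspeed 195.7 kt
Leg 3: desired track 79.8°; wind correction -17.3° → command heading 62.5°, groundspeed 173.6 kt
Leg 4: desired track 303.7°; wind correction +1.1° → command heading 304.8°, groundspeed 83.0 kt
Leg 5: desired track 68.7°; wind correction -20.2° → command heading 48.5°, groundspeed 162.5 kt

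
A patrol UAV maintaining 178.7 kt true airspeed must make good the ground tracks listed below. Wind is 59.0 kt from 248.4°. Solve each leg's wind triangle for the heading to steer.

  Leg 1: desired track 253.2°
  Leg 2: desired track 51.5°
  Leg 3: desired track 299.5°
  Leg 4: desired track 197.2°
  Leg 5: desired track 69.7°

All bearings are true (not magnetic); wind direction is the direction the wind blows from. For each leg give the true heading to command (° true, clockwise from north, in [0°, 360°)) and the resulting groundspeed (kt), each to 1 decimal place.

Leg 1: desired track 253.2°; wind correction -1.6° → command heading 251.6°, groundspeed 119.8 kt
Leg 2: desired track 51.5°; wind correction -5.5° → command heading 46.0°, groundspeed 234.3 kt
Leg 3: desired track 299.5°; wind correction -14.9° → command heading 284.6°, groundspeed 135.7 kt
Leg 4: desired track 197.2°; wind correction +14.9° → command heading 212.1°, groundspeed 135.7 kt
Leg 5: desired track 69.7°; wind correction +0.4° → command heading 70.1°, groundspeed 237.7 kt

Leg 1: heading=251.6°, groundspeed=119.8 kt
Leg 2: heading=46.0°, groundspeed=234.3 kt
Leg 3: heading=284.6°, groundspeed=135.7 kt
Leg 4: heading=212.1°, groundspeed=135.7 kt
Leg 5: heading=70.1°, groundspeed=237.7 kt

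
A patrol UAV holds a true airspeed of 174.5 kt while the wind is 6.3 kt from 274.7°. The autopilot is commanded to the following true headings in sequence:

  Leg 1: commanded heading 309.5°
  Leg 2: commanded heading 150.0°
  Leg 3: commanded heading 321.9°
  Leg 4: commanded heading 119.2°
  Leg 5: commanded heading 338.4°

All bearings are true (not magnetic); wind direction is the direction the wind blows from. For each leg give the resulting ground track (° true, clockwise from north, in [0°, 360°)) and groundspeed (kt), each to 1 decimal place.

Leg 1: heading 309.5°; drift +1.2° → track 310.7°, groundspeed 169.4 kt
Leg 2: heading 150.0°; drift -1.7° → track 148.3°, groundspeed 178.2 kt
Leg 3: heading 321.9°; drift +1.6° → track 323.5°, groundspeed 170.3 kt
Leg 4: heading 119.2°; drift -0.8° → track 118.4°, groundspeed 180.3 kt
Leg 5: heading 338.4°; drift +1.9° → track 340.3°, groundspeed 171.8 kt

Leg 1: track=310.7°, groundspeed=169.4 kt
Leg 2: track=148.3°, groundspeed=178.2 kt
Leg 3: track=323.5°, groundspeed=170.3 kt
Leg 4: track=118.4°, groundspeed=180.3 kt
Leg 5: track=340.3°, groundspeed=171.8 kt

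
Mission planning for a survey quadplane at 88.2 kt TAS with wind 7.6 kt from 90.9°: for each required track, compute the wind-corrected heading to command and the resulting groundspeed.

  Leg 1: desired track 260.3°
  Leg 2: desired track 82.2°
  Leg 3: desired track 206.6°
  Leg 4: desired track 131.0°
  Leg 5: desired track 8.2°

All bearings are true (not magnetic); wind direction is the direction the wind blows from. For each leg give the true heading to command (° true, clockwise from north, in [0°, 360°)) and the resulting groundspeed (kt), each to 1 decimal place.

Leg 1: desired track 260.3°; wind correction -0.9° → command heading 259.4°, groundspeed 95.7 kt
Leg 2: desired track 82.2°; wind correction +0.7° → command heading 82.9°, groundspeed 80.7 kt
Leg 3: desired track 206.6°; wind correction -4.5° → command heading 202.1°, groundspeed 91.2 kt
Leg 4: desired track 131.0°; wind correction -3.2° → command heading 127.8°, groundspeed 82.3 kt
Leg 5: desired track 8.2°; wind correction +4.9° → command heading 13.1°, groundspeed 86.9 kt

Leg 1: heading=259.4°, groundspeed=95.7 kt
Leg 2: heading=82.9°, groundspeed=80.7 kt
Leg 3: heading=202.1°, groundspeed=91.2 kt
Leg 4: heading=127.8°, groundspeed=82.3 kt
Leg 5: heading=13.1°, groundspeed=86.9 kt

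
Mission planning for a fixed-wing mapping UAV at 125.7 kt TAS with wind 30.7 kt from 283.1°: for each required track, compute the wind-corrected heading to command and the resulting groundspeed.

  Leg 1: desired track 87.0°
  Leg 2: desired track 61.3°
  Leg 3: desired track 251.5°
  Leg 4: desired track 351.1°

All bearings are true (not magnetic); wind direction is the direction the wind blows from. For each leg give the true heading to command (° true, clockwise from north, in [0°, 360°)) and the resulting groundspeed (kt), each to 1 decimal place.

Leg 1: heading=83.1°, groundspeed=154.9 kt
Leg 2: heading=51.9°, groundspeed=146.9 kt
Leg 3: heading=258.9°, groundspeed=98.5 kt
Leg 4: heading=338.0°, groundspeed=110.9 kt

Leg 1: desired track 87.0°; wind correction -3.9° → command heading 83.1°, groundspeed 154.9 kt
Leg 2: desired track 61.3°; wind correction -9.4° → command heading 51.9°, groundspeed 146.9 kt
Leg 3: desired track 251.5°; wind correction +7.4° → command heading 258.9°, groundspeed 98.5 kt
Leg 4: desired track 351.1°; wind correction -13.1° → command heading 338.0°, groundspeed 110.9 kt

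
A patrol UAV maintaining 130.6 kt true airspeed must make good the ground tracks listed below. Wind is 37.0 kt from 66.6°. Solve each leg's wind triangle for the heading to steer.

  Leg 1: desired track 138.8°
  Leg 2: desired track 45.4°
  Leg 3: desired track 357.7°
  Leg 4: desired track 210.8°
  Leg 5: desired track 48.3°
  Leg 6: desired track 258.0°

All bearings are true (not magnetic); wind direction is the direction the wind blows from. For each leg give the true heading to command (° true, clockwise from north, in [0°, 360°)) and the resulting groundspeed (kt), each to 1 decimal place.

Leg 1: heading=123.2°, groundspeed=114.4 kt
Leg 2: heading=51.3°, groundspeed=95.4 kt
Leg 3: heading=13.0°, groundspeed=112.6 kt
Leg 4: heading=201.3°, groundspeed=158.8 kt
Leg 5: heading=53.4°, groundspeed=95.0 kt
Leg 6: heading=261.2°, groundspeed=166.7 kt

Leg 1: desired track 138.8°; wind correction -15.6° → command heading 123.2°, groundspeed 114.4 kt
Leg 2: desired track 45.4°; wind correction +5.9° → command heading 51.3°, groundspeed 95.4 kt
Leg 3: desired track 357.7°; wind correction +15.3° → command heading 13.0°, groundspeed 112.6 kt
Leg 4: desired track 210.8°; wind correction -9.5° → command heading 201.3°, groundspeed 158.8 kt
Leg 5: desired track 48.3°; wind correction +5.1° → command heading 53.4°, groundspeed 95.0 kt
Leg 6: desired track 258.0°; wind correction +3.2° → command heading 261.2°, groundspeed 166.7 kt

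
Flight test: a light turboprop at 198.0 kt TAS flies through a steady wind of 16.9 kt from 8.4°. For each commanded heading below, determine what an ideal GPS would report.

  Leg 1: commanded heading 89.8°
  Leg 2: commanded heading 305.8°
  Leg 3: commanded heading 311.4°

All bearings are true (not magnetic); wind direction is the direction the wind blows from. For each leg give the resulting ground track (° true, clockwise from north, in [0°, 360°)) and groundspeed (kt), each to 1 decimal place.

Leg 1: track=94.7°, groundspeed=196.2 kt
Leg 2: track=301.3°, groundspeed=190.8 kt
Leg 3: track=307.1°, groundspeed=189.3 kt

Leg 1: heading 89.8°; drift +4.9° → track 94.7°, groundspeed 196.2 kt
Leg 2: heading 305.8°; drift -4.5° → track 301.3°, groundspeed 190.8 kt
Leg 3: heading 311.4°; drift -4.3° → track 307.1°, groundspeed 189.3 kt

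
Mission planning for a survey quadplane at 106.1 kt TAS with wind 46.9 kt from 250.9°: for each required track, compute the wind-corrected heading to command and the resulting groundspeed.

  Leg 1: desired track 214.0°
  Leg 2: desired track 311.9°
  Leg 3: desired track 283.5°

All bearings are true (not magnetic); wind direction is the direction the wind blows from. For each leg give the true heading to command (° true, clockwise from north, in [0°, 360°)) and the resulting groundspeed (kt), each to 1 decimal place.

Leg 1: desired track 214.0°; wind correction +15.4° → command heading 229.4°, groundspeed 64.8 kt
Leg 2: desired track 311.9°; wind correction -22.7° → command heading 289.2°, groundspeed 75.1 kt
Leg 3: desired track 283.5°; wind correction -13.8° → command heading 269.7°, groundspeed 63.5 kt

Leg 1: heading=229.4°, groundspeed=64.8 kt
Leg 2: heading=289.2°, groundspeed=75.1 kt
Leg 3: heading=269.7°, groundspeed=63.5 kt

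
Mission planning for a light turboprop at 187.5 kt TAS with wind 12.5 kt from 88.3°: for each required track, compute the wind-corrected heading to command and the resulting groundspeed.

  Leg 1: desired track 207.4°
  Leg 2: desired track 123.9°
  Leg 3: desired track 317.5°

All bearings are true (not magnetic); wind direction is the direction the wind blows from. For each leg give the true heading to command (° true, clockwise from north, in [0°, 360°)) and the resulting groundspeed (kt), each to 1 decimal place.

Leg 1: heading=204.1°, groundspeed=193.3 kt
Leg 2: heading=121.7°, groundspeed=177.2 kt
Leg 3: heading=320.4°, groundspeed=195.4 kt

Leg 1: desired track 207.4°; wind correction -3.3° → command heading 204.1°, groundspeed 193.3 kt
Leg 2: desired track 123.9°; wind correction -2.2° → command heading 121.7°, groundspeed 177.2 kt
Leg 3: desired track 317.5°; wind correction +2.9° → command heading 320.4°, groundspeed 195.4 kt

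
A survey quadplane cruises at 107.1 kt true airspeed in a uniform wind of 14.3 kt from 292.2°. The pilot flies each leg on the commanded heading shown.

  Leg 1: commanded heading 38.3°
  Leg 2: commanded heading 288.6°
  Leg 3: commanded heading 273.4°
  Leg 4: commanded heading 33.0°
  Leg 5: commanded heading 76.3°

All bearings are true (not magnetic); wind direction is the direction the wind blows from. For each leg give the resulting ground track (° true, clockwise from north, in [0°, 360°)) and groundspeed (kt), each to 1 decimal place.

Leg 1: heading 38.3°; drift +7.1° → track 45.4°, groundspeed 111.9 kt
Leg 2: heading 288.6°; drift -0.6° → track 288.0°, groundspeed 92.8 kt
Leg 3: heading 273.4°; drift -2.8° → track 270.6°, groundspeed 93.7 kt
Leg 4: heading 33.0°; drift +7.3° → track 40.3°, groundspeed 110.7 kt
Leg 5: heading 76.3°; drift +4.0° → track 80.3°, groundspeed 119.0 kt

Leg 1: track=45.4°, groundspeed=111.9 kt
Leg 2: track=288.0°, groundspeed=92.8 kt
Leg 3: track=270.6°, groundspeed=93.7 kt
Leg 4: track=40.3°, groundspeed=110.7 kt
Leg 5: track=80.3°, groundspeed=119.0 kt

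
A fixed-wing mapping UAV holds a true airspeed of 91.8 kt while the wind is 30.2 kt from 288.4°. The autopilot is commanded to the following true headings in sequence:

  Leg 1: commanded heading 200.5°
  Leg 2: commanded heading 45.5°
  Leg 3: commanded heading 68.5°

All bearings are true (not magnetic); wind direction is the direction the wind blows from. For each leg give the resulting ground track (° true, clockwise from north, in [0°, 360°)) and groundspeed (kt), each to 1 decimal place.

Leg 1: heading 200.5°; drift -18.4° → track 182.1°, groundspeed 95.6 kt
Leg 2: heading 45.5°; drift +14.3° → track 59.8°, groundspeed 108.9 kt
Leg 3: heading 68.5°; drift +9.6° → track 78.1°, groundspeed 116.6 kt

Leg 1: track=182.1°, groundspeed=95.6 kt
Leg 2: track=59.8°, groundspeed=108.9 kt
Leg 3: track=78.1°, groundspeed=116.6 kt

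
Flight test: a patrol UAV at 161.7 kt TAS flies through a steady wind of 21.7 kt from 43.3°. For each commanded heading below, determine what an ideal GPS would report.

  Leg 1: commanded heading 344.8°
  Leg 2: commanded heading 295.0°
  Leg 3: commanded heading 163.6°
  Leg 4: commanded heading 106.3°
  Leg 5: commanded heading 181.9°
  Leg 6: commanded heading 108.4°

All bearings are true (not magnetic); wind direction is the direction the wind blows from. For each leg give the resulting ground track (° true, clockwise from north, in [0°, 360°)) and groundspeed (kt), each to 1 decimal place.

Leg 1: track=337.8°, groundspeed=151.5 kt
Leg 2: track=288.0°, groundspeed=169.8 kt
Leg 3: track=169.8°, groundspeed=173.7 kt
Leg 4: track=113.6°, groundspeed=153.1 kt
Leg 5: track=186.5°, groundspeed=178.6 kt
Leg 6: track=115.8°, groundspeed=153.8 kt

Leg 1: heading 344.8°; drift -7.0° → track 337.8°, groundspeed 151.5 kt
Leg 2: heading 295.0°; drift -7.0° → track 288.0°, groundspeed 169.8 kt
Leg 3: heading 163.6°; drift +6.2° → track 169.8°, groundspeed 173.7 kt
Leg 4: heading 106.3°; drift +7.3° → track 113.6°, groundspeed 153.1 kt
Leg 5: heading 181.9°; drift +4.6° → track 186.5°, groundspeed 178.6 kt
Leg 6: heading 108.4°; drift +7.4° → track 115.8°, groundspeed 153.8 kt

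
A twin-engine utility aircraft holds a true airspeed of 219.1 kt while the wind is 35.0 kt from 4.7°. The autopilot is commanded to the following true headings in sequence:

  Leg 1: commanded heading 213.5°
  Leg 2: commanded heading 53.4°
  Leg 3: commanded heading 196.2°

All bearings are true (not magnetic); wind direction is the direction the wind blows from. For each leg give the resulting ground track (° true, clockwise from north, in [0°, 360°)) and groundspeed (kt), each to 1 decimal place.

Leg 1: heading 213.5°; drift -3.9° → track 209.6°, groundspeed 250.3 kt
Leg 2: heading 53.4°; drift +7.6° → track 61.0°, groundspeed 197.8 kt
Leg 3: heading 196.2°; drift -1.6° → track 194.6°, groundspeed 253.5 kt

Leg 1: track=209.6°, groundspeed=250.3 kt
Leg 2: track=61.0°, groundspeed=197.8 kt
Leg 3: track=194.6°, groundspeed=253.5 kt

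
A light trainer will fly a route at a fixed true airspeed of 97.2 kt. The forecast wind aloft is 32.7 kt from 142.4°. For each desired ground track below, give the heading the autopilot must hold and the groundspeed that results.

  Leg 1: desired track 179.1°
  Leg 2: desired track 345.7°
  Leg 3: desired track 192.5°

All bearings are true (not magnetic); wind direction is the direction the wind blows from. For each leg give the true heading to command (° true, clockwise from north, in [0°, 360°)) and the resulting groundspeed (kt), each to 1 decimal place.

Leg 1: heading=167.5°, groundspeed=69.0 kt
Leg 2: heading=353.3°, groundspeed=126.4 kt
Leg 3: heading=177.5°, groundspeed=72.9 kt

Leg 1: desired track 179.1°; wind correction -11.6° → command heading 167.5°, groundspeed 69.0 kt
Leg 2: desired track 345.7°; wind correction +7.6° → command heading 353.3°, groundspeed 126.4 kt
Leg 3: desired track 192.5°; wind correction -15.0° → command heading 177.5°, groundspeed 72.9 kt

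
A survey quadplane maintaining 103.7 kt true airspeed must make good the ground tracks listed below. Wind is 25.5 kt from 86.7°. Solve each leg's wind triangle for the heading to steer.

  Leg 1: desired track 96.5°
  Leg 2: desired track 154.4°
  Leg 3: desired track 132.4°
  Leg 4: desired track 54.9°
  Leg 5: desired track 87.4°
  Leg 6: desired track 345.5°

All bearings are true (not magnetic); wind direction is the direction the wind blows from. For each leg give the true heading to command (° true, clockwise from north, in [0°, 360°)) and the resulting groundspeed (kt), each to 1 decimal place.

Leg 1: heading=94.1°, groundspeed=78.5 kt
Leg 2: heading=141.2°, groundspeed=91.3 kt
Leg 3: heading=122.3°, groundspeed=84.3 kt
Leg 4: heading=62.3°, groundspeed=81.2 kt
Leg 5: heading=87.2°, groundspeed=78.2 kt
Leg 6: heading=359.5°, groundspeed=105.6 kt

Leg 1: desired track 96.5°; wind correction -2.4° → command heading 94.1°, groundspeed 78.5 kt
Leg 2: desired track 154.4°; wind correction -13.2° → command heading 141.2°, groundspeed 91.3 kt
Leg 3: desired track 132.4°; wind correction -10.1° → command heading 122.3°, groundspeed 84.3 kt
Leg 4: desired track 54.9°; wind correction +7.4° → command heading 62.3°, groundspeed 81.2 kt
Leg 5: desired track 87.4°; wind correction -0.2° → command heading 87.2°, groundspeed 78.2 kt
Leg 6: desired track 345.5°; wind correction +14.0° → command heading 359.5°, groundspeed 105.6 kt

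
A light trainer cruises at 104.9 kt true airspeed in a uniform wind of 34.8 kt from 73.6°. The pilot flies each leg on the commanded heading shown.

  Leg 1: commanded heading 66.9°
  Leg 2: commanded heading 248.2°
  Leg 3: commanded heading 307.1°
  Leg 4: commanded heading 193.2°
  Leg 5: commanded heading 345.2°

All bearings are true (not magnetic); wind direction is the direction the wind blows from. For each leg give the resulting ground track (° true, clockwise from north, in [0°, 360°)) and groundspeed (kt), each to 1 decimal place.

Leg 1: track=63.6°, groundspeed=70.5 kt
Leg 2: track=249.5°, groundspeed=139.6 kt
Leg 3: track=294.5°, groundspeed=128.7 kt
Leg 4: track=207.1°, groundspeed=125.8 kt
Leg 5: track=326.7°, groundspeed=109.6 kt

Leg 1: heading 66.9°; drift -3.3° → track 63.6°, groundspeed 70.5 kt
Leg 2: heading 248.2°; drift +1.3° → track 249.5°, groundspeed 139.6 kt
Leg 3: heading 307.1°; drift -12.6° → track 294.5°, groundspeed 128.7 kt
Leg 4: heading 193.2°; drift +13.9° → track 207.1°, groundspeed 125.8 kt
Leg 5: heading 345.2°; drift -18.5° → track 326.7°, groundspeed 109.6 kt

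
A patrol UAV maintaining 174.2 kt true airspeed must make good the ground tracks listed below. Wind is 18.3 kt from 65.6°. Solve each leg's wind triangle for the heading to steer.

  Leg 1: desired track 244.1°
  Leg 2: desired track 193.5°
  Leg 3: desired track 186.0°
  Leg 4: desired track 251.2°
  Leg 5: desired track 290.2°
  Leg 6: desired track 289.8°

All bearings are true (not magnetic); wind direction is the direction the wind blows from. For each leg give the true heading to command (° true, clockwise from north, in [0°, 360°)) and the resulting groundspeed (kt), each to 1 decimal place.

Leg 1: desired track 244.1°; wind correction -0.2° → command heading 243.9°, groundspeed 192.5 kt
Leg 2: desired track 193.5°; wind correction -4.8° → command heading 188.7°, groundspeed 184.8 kt
Leg 3: desired track 186.0°; wind correction -5.2° → command heading 180.8°, groundspeed 182.7 kt
Leg 4: desired track 251.2°; wind correction +0.6° → command heading 251.8°, groundspeed 192.4 kt
Leg 5: desired track 290.2°; wind correction +4.2° → command heading 294.4°, groundspeed 186.8 kt
Leg 6: desired track 289.8°; wind correction +4.2° → command heading 294.0°, groundspeed 186.9 kt

Leg 1: heading=243.9°, groundspeed=192.5 kt
Leg 2: heading=188.7°, groundspeed=184.8 kt
Leg 3: heading=180.8°, groundspeed=182.7 kt
Leg 4: heading=251.8°, groundspeed=192.4 kt
Leg 5: heading=294.4°, groundspeed=186.8 kt
Leg 6: heading=294.0°, groundspeed=186.9 kt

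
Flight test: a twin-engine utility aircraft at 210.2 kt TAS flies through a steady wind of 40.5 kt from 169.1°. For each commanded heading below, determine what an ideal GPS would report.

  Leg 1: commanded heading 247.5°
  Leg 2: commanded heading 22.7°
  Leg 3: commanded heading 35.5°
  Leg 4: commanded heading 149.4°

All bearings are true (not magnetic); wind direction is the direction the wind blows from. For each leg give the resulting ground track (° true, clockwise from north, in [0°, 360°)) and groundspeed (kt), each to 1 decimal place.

Leg 1: heading 247.5°; drift +11.1° → track 258.6°, groundspeed 205.9 kt
Leg 2: heading 22.7°; drift -5.2° → track 17.5°, groundspeed 245.0 kt
Leg 3: heading 35.5°; drift -7.0° → track 28.5°, groundspeed 239.9 kt
Leg 4: heading 149.4°; drift -4.5° → track 144.9°, groundspeed 172.6 kt

Leg 1: track=258.6°, groundspeed=205.9 kt
Leg 2: track=17.5°, groundspeed=245.0 kt
Leg 3: track=28.5°, groundspeed=239.9 kt
Leg 4: track=144.9°, groundspeed=172.6 kt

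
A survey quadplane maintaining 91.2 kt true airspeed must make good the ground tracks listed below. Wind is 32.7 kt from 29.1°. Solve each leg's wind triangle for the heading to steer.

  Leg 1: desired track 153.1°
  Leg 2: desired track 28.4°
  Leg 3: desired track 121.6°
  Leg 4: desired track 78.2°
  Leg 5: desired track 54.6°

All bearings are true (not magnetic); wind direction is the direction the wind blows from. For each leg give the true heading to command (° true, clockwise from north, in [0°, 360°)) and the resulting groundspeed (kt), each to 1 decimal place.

Leg 1: heading=135.8°, groundspeed=105.4 kt
Leg 2: heading=28.7°, groundspeed=58.5 kt
Leg 3: heading=100.6°, groundspeed=86.6 kt
Leg 4: heading=62.5°, groundspeed=66.4 kt
Leg 5: heading=45.7°, groundspeed=60.6 kt

Leg 1: desired track 153.1°; wind correction -17.3° → command heading 135.8°, groundspeed 105.4 kt
Leg 2: desired track 28.4°; wind correction +0.3° → command heading 28.7°, groundspeed 58.5 kt
Leg 3: desired track 121.6°; wind correction -21.0° → command heading 100.6°, groundspeed 86.6 kt
Leg 4: desired track 78.2°; wind correction -15.7° → command heading 62.5°, groundspeed 66.4 kt
Leg 5: desired track 54.6°; wind correction -8.9° → command heading 45.7°, groundspeed 60.6 kt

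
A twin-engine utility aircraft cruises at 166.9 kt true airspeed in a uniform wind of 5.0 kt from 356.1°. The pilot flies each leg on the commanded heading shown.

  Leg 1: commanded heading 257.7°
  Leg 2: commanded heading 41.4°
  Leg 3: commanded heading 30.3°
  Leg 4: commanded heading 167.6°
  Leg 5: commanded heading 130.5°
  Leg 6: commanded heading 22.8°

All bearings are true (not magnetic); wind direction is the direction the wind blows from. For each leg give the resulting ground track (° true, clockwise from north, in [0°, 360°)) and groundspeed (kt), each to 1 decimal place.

Leg 1: track=256.0°, groundspeed=167.7 kt
Leg 2: track=42.6°, groundspeed=163.4 kt
Leg 3: track=31.3°, groundspeed=162.8 kt
Leg 4: track=167.8°, groundspeed=171.8 kt
Leg 5: track=131.7°, groundspeed=170.4 kt
Leg 6: track=23.6°, groundspeed=162.4 kt

Leg 1: heading 257.7°; drift -1.7° → track 256.0°, groundspeed 167.7 kt
Leg 2: heading 41.4°; drift +1.2° → track 42.6°, groundspeed 163.4 kt
Leg 3: heading 30.3°; drift +1.0° → track 31.3°, groundspeed 162.8 kt
Leg 4: heading 167.6°; drift +0.2° → track 167.8°, groundspeed 171.8 kt
Leg 5: heading 130.5°; drift +1.2° → track 131.7°, groundspeed 170.4 kt
Leg 6: heading 22.8°; drift +0.8° → track 23.6°, groundspeed 162.4 kt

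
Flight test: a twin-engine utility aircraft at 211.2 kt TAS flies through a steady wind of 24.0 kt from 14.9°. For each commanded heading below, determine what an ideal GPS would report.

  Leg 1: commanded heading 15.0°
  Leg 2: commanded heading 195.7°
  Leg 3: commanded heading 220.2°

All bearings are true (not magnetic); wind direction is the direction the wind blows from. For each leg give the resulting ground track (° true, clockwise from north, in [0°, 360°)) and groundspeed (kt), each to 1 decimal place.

Leg 1: track=15.0°, groundspeed=187.2 kt
Leg 2: track=195.6°, groundspeed=235.2 kt
Leg 3: track=217.7°, groundspeed=233.1 kt

Leg 1: heading 15.0°; drift +0.0° → track 15.0°, groundspeed 187.2 kt
Leg 2: heading 195.7°; drift -0.1° → track 195.6°, groundspeed 235.2 kt
Leg 3: heading 220.2°; drift -2.5° → track 217.7°, groundspeed 233.1 kt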